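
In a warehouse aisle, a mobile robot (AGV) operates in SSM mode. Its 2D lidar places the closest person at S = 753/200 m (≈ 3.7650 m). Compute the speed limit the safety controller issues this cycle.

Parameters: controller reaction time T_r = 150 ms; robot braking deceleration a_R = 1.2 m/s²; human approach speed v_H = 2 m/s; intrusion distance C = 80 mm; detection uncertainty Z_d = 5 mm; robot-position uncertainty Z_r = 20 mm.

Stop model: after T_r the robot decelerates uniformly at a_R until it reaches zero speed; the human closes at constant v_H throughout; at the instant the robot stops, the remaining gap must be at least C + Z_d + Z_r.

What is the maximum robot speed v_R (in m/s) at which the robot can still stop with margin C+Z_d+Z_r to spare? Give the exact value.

at the boundary: (5/12)·v² + (109/60)·v + (-84/25) = 0
  disc = (109/60)² − 4·(5/12)·(-84/25) = 32041/3600 ; √disc = 179/60
  v_R = (−(109/60) + 179/60) / (2·(5/12)) = 7/5 m/s
check:
T_s = v_R/a_R = (7/5)/(6/5) = 1.1667 s
reaction-phase robot travel = 1.4000·0.1500 = 0.2100 m
robot under decel: 1.4000²/(2·1.2000) = 0.8167 m
human closes 2.0000·1.3167 = 2.6333 m
residual clearance needed = 0.0800+0.0050+0.0200 = 0.1050 m
sum ≈ 0.2100+0.8167+2.6333+0.1050 ≈ 3.7650 m = S ✓

v_R_max = 7/5 m/s = 1.4000 m/s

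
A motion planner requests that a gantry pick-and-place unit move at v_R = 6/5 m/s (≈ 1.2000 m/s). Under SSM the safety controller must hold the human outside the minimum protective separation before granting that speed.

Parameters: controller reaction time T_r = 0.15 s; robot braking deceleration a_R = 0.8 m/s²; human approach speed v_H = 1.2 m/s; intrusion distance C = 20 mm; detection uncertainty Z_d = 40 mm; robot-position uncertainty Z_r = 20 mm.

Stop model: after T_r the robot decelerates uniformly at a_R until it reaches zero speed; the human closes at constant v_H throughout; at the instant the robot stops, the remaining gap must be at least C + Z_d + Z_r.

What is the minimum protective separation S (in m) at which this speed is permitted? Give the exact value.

braking lasts T_s = (6/5)/(4/5) = 1.5000 s
reaction-phase robot travel = 1.2000·0.1500 = 0.1800 m
braking distance = 1.2000²/(2·0.8000) = 0.9000 m
human closes 1.2000·1.6500 = 1.9800 m
margins: 0.0200+0.0400+0.0200 = 0.0800 m
S_min ≈ 0.1800+0.9000+1.9800+0.0800  ⇒  S_min = 157/50 m

S_min = 157/50 m = 3.1400 m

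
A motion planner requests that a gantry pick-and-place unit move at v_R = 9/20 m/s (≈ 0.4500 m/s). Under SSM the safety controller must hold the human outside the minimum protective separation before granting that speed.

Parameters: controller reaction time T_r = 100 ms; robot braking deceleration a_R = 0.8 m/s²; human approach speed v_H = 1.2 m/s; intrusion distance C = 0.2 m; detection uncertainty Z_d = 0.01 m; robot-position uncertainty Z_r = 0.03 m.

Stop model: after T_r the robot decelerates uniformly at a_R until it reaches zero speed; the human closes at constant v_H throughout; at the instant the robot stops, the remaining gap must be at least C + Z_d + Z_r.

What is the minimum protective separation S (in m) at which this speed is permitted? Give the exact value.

T_s = v_R/a_R = (9/20)/(4/5) = 0.5625 s
robot in T_r: 0.4500·0.1000 = 0.0450 m
braking distance = 0.4500²/(2·0.8000) = 0.1266 m
person approaches 1.2000·(0.1000+0.5625) = 0.7950 m
residual clearance needed = 0.2000+0.0100+0.0300 = 0.2400 m
S_min ≈ 0.0450+0.1266+0.7950+0.2400  ⇒  S_min = 3861/3200 m

S_min = 3861/3200 m = 1.2066 m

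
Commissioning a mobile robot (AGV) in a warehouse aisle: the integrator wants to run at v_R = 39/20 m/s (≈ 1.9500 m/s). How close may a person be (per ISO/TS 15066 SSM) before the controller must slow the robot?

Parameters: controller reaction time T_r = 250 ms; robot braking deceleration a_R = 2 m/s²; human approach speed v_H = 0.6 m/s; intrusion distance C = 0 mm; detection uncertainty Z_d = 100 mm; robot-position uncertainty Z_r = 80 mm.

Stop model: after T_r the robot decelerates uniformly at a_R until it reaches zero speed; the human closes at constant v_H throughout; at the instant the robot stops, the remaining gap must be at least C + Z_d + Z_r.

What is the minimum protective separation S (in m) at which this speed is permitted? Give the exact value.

S_min = 753/320 m = 2.3531 m

braking lasts T_s = (39/20)/2 = 0.9750 s
robot in T_r: 1.9500·0.2500 = 0.4875 m
braking distance = 1.9500²/(2·2.0000) = 0.9506 m
human over T_r+T_s: 0.6000·(0.2500+0.9750) = 0.7350 m
residual clearance needed = 0.0000+0.1000+0.0800 = 0.1800 m
S_min ≈ 0.4875+0.9506+0.7350+0.1800  ⇒  S_min = 753/320 m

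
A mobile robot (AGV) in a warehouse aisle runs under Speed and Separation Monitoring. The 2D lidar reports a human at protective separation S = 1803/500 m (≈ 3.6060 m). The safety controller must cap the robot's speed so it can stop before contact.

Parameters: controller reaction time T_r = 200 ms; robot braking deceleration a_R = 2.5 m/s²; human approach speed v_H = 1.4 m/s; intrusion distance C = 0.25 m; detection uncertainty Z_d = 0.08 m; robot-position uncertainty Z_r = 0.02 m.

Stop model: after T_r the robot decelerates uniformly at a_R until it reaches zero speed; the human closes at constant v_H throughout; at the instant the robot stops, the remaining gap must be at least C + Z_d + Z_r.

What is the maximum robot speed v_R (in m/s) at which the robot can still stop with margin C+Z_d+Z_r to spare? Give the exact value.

v_R_max = 12/5 m/s = 2.4000 m/s

at the boundary: (1/5)·v² + (19/25)·v + (-372/125) = 0
  disc = (19/25)² − 4·(1/5)·(-372/125) = 1849/625 ; √disc = 43/25
  v_R = (−(19/25) + 43/25) / (2·(1/5)) = 12/5 m/s
check:
T_s = v_R/a_R = (12/5)/(5/2) = 0.9600 s
robot in T_r: 2.4000·0.2000 = 0.4800 m
braking distance = 2.4000²/(2·2.5000) = 1.1520 m
human closes 1.4000·1.1600 = 1.6240 m
C+Z_d+Z_r = 0.2500+0.0800+0.0200 = 0.3500 m
sum ≈ 0.4800+1.1520+1.6240+0.3500 ≈ 3.6060 m = S ✓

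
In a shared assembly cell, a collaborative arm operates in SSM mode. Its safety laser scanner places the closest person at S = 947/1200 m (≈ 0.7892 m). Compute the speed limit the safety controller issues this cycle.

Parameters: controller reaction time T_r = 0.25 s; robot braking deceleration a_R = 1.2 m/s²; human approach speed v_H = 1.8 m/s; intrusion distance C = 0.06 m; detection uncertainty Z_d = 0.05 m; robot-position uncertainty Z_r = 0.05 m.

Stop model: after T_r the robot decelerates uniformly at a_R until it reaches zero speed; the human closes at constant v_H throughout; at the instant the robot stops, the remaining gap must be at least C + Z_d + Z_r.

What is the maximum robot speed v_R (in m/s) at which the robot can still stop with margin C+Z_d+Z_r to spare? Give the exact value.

v_R_max = 1/10 m/s = 0.1000 m/s

at the boundary: (5/12)·v² + (7/4)·v + (-43/240) = 0
  disc = (7/4)² − 4·(5/12)·(-43/240) = 121/36 ; √disc = 11/6
  v_R = (−(7/4) + 11/6) / (2·(5/12)) = 1/10 m/s
check:
braking lasts T_s = (1/10)/(6/5) = 0.0833 s
robot covers v_R·T_r = 0.1000·0.2500 = 0.0250 m before braking
robot under decel: 0.1000²/(2·1.2000) = 0.0042 m
human closes 1.8000·0.3333 = 0.6000 m
C+Z_d+Z_r = 0.0600+0.0500+0.0500 = 0.1600 m
sum ≈ 0.0250+0.0042+0.6000+0.1600 ≈ 0.7892 m = S ✓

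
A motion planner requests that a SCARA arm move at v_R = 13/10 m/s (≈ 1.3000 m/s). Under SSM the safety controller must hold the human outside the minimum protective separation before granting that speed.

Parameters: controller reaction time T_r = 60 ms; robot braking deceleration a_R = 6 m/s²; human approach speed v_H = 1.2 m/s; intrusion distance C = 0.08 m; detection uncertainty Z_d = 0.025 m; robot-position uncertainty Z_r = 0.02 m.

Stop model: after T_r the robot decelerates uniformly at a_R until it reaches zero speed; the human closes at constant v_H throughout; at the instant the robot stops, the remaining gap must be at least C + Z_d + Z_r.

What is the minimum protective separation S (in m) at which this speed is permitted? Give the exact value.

S_min = 811/1200 m = 0.6758 m

braking lasts T_s = (13/10)/6 = 0.2167 s
reaction-phase robot travel = 1.3000·0.0600 = 0.0780 m
robot under decel: 1.3000²/(2·6.0000) = 0.1408 m
human over T_r+T_s: 1.2000·(0.0600+0.2167) = 0.3320 m
C+Z_d+Z_r = 0.0800+0.0250+0.0200 = 0.1250 m
S_min ≈ 0.0780+0.1408+0.3320+0.1250  ⇒  S_min = 811/1200 m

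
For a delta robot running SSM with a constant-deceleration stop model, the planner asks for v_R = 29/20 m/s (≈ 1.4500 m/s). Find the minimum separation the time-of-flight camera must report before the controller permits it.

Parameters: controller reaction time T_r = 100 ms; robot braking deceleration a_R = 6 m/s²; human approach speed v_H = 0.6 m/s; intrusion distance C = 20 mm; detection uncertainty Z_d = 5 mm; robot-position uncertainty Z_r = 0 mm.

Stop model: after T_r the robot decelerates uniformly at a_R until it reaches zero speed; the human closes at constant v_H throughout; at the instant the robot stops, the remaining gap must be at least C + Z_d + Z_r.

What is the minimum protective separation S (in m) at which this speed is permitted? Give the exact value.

T_s = v_R/a_R = (29/20)/6 = 0.2417 s
robot covers v_R·T_r = 1.4500·0.1000 = 0.1450 m before braking
braking distance = 1.4500²/(2·6.0000) = 0.1752 m
human over T_r+T_s: 0.6000·(0.1000+0.2417) = 0.2050 m
residual clearance needed = 0.0200+0.0050+0.0000 = 0.0250 m
S_min ≈ 0.1450+0.1752+0.2050+0.0250  ⇒  S_min = 2641/4800 m

S_min = 2641/4800 m = 0.5502 m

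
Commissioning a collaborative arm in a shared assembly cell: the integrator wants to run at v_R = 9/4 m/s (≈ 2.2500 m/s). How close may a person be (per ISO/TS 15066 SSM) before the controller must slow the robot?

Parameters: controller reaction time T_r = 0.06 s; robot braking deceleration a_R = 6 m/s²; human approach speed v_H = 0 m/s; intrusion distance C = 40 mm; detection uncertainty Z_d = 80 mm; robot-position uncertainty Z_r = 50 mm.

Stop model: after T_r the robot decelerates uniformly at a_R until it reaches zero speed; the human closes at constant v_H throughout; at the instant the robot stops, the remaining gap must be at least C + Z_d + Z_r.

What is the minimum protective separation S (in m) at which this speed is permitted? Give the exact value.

T_s = v_R/a_R = (9/4)/6 = 0.3750 s
reaction-phase robot travel = 2.2500·0.0600 = 0.1350 m
robot under decel: 2.2500²/(2·6.0000) = 0.4219 m
person approaches 0.0000·(0.0600+0.3750) = 0.0000 m
residual clearance needed = 0.0400+0.0800+0.0500 = 0.1700 m
S_min ≈ 0.1350+0.4219+0.0000+0.1700  ⇒  S_min = 1163/1600 m

S_min = 1163/1600 m = 0.7269 m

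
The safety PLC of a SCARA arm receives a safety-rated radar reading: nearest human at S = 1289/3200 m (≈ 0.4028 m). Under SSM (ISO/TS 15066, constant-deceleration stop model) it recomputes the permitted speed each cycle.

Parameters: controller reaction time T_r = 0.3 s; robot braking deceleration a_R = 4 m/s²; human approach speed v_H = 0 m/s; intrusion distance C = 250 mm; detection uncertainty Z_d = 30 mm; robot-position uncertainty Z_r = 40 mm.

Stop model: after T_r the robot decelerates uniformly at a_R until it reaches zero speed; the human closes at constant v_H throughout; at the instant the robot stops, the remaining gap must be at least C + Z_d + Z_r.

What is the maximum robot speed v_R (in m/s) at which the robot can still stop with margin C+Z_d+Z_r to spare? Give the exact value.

v_R_max = 1/4 m/s = 0.2500 m/s

collect terms ⇒ (1/8)·v_R² + (3/10)·v_R + (-53/640) = 0
  disc = (3/10)² − 4·(1/8)·(-53/640) = 841/6400 ; √disc = 29/80
  v_R = (−(3/10) + 29/80) / (2·(1/8)) = 1/4 m/s
check:
braking lasts T_s = (1/4)/4 = 0.0625 s
robot in T_r: 0.2500·0.3000 = 0.0750 m
robot covers 0.2500·0.0625 − ½·4.0000·0.0625² = 0.0078 m while stopping
human closes 0.0000·0.3625 = 0.0000 m
C+Z_d+Z_r = 0.2500+0.0300+0.0400 = 0.3200 m
sum ≈ 0.0750+0.0078+0.0000+0.3200 ≈ 0.4028 m = S ✓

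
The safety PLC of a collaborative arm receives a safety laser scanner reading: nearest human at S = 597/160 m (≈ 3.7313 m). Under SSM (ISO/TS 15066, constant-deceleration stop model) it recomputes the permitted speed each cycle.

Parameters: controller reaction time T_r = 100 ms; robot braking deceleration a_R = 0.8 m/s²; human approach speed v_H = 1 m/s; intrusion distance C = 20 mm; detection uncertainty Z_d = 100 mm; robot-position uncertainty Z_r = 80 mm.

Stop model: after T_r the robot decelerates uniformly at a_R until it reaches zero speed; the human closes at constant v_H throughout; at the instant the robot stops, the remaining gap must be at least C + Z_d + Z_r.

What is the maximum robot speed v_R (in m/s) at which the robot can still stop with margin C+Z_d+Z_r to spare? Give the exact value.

quadratic (5/8)·v² + (27/20)·v + (-549/160) = 0
  disc = (27/20)² − 4·(5/8)·(-549/160) = 16641/1600 ; √disc = 129/40
  v_R = (−(27/20) + 129/40) / (2·(5/8)) = 3/2 m/s
check:
braking lasts T_s = (3/2)/(4/5) = 1.8750 s
robot in T_r: 1.5000·0.1000 = 0.1500 m
robot covers 1.5000·1.8750 − ½·0.8000·1.8750² = 1.4062 m while stopping
person approaches 1.0000·(0.1000+1.8750) = 1.9750 m
residual clearance needed = 0.0200+0.1000+0.0800 = 0.2000 m
sum ≈ 0.1500+1.4062+1.9750+0.2000 ≈ 3.7313 m = S ✓

v_R_max = 3/2 m/s = 1.5000 m/s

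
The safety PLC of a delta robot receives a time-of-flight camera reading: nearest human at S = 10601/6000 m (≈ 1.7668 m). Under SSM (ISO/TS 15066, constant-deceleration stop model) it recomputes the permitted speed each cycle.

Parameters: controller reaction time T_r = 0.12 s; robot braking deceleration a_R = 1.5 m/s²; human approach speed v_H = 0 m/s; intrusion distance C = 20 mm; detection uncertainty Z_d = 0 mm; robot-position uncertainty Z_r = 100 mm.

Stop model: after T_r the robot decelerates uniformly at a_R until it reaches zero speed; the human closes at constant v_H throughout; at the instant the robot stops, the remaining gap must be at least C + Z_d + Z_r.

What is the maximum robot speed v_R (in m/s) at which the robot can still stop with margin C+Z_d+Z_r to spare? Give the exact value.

v_R_max = 41/20 m/s = 2.0500 m/s

at the boundary: (1/3)·v² + (3/25)·v + (-9881/6000) = 0
  disc = (3/25)² − 4·(1/3)·(-9881/6000) = 49729/22500 ; √disc = 223/150
  v_R = (−(3/25) + 223/150) / (2·(1/3)) = 41/20 m/s
check:
T_s = v_R/a_R = (41/20)/(3/2) = 1.3667 s
robot covers v_R·T_r = 2.0500·0.1200 = 0.2460 m before braking
braking distance = 2.0500²/(2·1.5000) = 1.4008 m
person approaches 0.0000·(0.1200+1.3667) = 0.0000 m
C+Z_d+Z_r = 0.0200+0.0000+0.1000 = 0.1200 m
sum ≈ 0.2460+1.4008+0.0000+0.1200 ≈ 1.7668 m = S ✓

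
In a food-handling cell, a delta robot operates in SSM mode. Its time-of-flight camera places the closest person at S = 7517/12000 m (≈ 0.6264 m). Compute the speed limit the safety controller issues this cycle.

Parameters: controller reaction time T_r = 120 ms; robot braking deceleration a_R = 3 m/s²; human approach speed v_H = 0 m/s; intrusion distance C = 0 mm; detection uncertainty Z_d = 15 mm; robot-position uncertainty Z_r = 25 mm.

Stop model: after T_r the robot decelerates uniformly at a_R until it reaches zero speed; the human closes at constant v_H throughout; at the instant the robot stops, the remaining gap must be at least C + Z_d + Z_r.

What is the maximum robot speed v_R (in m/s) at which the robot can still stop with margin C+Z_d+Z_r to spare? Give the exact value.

v_R_max = 31/20 m/s = 1.5500 m/s

collect terms ⇒ (1/6)·v_R² + (3/25)·v_R + (-7037/12000) = 0
  disc = (3/25)² − 4·(1/6)·(-7037/12000) = 36481/90000 ; √disc = 191/300
  v_R = (−(3/25) + 191/300) / (2·(1/6)) = 31/20 m/s
check:
braking lasts T_s = (31/20)/3 = 0.5167 s
robot in T_r: 1.5500·0.1200 = 0.1860 m
robot covers 1.5500·0.5167 − ½·3.0000·0.5167² = 0.4004 m while stopping
human closes 0.0000·0.6367 = 0.0000 m
margins: 0.0000+0.0150+0.0250 = 0.0400 m
sum ≈ 0.1860+0.4004+0.0000+0.0400 ≈ 0.6264 m = S ✓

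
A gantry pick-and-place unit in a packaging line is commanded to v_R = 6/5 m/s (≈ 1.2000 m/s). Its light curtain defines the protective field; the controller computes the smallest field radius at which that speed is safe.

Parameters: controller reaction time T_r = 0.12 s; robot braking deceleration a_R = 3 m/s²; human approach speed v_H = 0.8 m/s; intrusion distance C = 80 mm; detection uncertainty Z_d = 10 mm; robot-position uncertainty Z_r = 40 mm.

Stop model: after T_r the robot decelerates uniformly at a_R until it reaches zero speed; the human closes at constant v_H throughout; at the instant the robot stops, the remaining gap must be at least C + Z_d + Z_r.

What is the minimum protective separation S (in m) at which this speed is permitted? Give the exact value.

S_min = 93/100 m = 0.9300 m

stop time T_s = (6/5)/3 = 0.4000 s
reaction-phase robot travel = 1.2000·0.1200 = 0.1440 m
braking distance = 1.2000²/(2·3.0000) = 0.2400 m
human over T_r+T_s: 0.8000·(0.1200+0.4000) = 0.4160 m
residual clearance needed = 0.0800+0.0100+0.0400 = 0.1300 m
S_min ≈ 0.1440+0.2400+0.4160+0.1300  ⇒  S_min = 93/100 m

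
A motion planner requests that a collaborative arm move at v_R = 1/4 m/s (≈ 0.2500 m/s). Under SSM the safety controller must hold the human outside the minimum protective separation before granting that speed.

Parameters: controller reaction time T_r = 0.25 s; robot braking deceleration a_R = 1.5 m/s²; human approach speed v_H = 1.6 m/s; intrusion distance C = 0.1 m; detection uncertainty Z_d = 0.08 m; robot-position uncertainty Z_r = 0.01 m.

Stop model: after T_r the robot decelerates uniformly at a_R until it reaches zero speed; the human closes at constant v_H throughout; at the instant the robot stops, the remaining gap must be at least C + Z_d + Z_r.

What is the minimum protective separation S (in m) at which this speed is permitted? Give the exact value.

S_min = 47/50 m = 0.9400 m

T_s = v_R/a_R = (1/4)/(3/2) = 0.1667 s
robot covers v_R·T_r = 0.2500·0.2500 = 0.0625 m before braking
robot under decel: 0.2500²/(2·1.5000) = 0.0208 m
person approaches 1.6000·(0.2500+0.1667) = 0.6667 m
residual clearance needed = 0.1000+0.0800+0.0100 = 0.1900 m
S_min ≈ 0.0625+0.0208+0.6667+0.1900  ⇒  S_min = 47/50 m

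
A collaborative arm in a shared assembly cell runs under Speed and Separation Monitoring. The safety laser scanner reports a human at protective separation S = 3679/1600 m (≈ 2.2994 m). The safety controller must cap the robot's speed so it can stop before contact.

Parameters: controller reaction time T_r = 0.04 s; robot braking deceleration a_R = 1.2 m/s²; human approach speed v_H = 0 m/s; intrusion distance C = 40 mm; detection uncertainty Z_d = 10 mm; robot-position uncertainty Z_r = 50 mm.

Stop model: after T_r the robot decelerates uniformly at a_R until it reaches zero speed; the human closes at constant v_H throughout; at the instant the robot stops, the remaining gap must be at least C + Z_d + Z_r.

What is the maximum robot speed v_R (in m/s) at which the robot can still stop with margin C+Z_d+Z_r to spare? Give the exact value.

v_R_max = 9/4 m/s = 2.2500 m/s

at the boundary: (5/12)·v² + (1/25)·v + (-3519/1600) = 0
  disc = (1/25)² − 4·(5/12)·(-3519/1600) = 146689/40000 ; √disc = 383/200
  v_R = (−(1/25) + 383/200) / (2·(5/12)) = 9/4 m/s
check:
braking lasts T_s = (9/4)/(6/5) = 1.8750 s
robot covers v_R·T_r = 2.2500·0.0400 = 0.0900 m before braking
robot under decel: 2.2500²/(2·1.2000) = 2.1094 m
person approaches 0.0000·(0.0400+1.8750) = 0.0000 m
residual clearance needed = 0.0400+0.0100+0.0500 = 0.1000 m
sum ≈ 0.0900+2.1094+0.0000+0.1000 ≈ 2.2994 m = S ✓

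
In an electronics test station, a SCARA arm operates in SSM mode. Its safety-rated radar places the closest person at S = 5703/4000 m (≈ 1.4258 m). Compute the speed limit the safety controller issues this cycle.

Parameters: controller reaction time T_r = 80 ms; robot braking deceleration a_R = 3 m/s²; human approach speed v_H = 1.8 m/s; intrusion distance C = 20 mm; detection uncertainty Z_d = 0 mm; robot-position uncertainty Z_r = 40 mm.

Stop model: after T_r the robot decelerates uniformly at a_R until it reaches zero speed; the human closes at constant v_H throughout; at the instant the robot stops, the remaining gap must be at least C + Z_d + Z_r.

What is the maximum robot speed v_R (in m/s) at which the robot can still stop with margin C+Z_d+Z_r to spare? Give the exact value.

v_R_max = 27/20 m/s = 1.3500 m/s

at the boundary: (1/6)·v² + (17/25)·v + (-4887/4000) = 0
  disc = (17/25)² − 4·(1/6)·(-4887/4000) = 12769/10000 ; √disc = 113/100
  v_R = (−(17/25) + 113/100) / (2·(1/6)) = 27/20 m/s
check:
T_s = v_R/a_R = (27/20)/3 = 0.4500 s
reaction-phase robot travel = 1.3500·0.0800 = 0.1080 m
braking distance = 1.3500²/(2·3.0000) = 0.3038 m
person approaches 1.8000·(0.0800+0.4500) = 0.9540 m
C+Z_d+Z_r = 0.0200+0.0000+0.0400 = 0.0600 m
sum ≈ 0.1080+0.3038+0.9540+0.0600 ≈ 1.4258 m = S ✓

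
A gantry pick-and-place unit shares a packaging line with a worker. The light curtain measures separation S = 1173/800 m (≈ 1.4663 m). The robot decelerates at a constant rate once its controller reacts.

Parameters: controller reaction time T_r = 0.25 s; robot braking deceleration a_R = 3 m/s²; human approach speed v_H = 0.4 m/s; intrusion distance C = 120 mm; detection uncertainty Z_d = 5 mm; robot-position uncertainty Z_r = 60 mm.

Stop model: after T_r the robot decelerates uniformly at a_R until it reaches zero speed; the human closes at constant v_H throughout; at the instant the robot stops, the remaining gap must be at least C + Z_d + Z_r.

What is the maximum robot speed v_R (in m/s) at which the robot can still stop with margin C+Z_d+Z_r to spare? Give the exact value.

v_R_max = 7/4 m/s = 1.7500 m/s

collect terms ⇒ (1/6)·v_R² + (23/60)·v_R + (-189/160) = 0
  disc = (23/60)² − 4·(1/6)·(-189/160) = 841/900 ; √disc = 29/30
  v_R = (−(23/60) + 29/30) / (2·(1/6)) = 7/4 m/s
check:
stop time T_s = (7/4)/3 = 0.5833 s
robot in T_r: 1.7500·0.2500 = 0.4375 m
robot under decel: 1.7500²/(2·3.0000) = 0.5104 m
human closes 0.4000·0.8333 = 0.3333 m
margins: 0.1200+0.0050+0.0600 = 0.1850 m
sum ≈ 0.4375+0.5104+0.3333+0.1850 ≈ 1.4663 m = S ✓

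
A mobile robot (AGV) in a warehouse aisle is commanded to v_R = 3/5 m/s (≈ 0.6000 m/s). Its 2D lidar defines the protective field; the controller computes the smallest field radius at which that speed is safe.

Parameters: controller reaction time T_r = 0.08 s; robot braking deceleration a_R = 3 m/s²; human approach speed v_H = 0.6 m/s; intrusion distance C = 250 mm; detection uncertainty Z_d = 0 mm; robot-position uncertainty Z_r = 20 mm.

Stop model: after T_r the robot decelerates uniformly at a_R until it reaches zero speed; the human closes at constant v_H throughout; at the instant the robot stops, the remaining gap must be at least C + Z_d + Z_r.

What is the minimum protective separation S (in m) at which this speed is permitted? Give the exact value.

S_min = 273/500 m = 0.5460 m

T_s = v_R/a_R = (3/5)/3 = 0.2000 s
robot covers v_R·T_r = 0.6000·0.0800 = 0.0480 m before braking
braking distance = 0.6000²/(2·3.0000) = 0.0600 m
human closes 0.6000·0.2800 = 0.1680 m
margins: 0.2500+0.0000+0.0200 = 0.2700 m
S_min ≈ 0.0480+0.0600+0.1680+0.2700  ⇒  S_min = 273/500 m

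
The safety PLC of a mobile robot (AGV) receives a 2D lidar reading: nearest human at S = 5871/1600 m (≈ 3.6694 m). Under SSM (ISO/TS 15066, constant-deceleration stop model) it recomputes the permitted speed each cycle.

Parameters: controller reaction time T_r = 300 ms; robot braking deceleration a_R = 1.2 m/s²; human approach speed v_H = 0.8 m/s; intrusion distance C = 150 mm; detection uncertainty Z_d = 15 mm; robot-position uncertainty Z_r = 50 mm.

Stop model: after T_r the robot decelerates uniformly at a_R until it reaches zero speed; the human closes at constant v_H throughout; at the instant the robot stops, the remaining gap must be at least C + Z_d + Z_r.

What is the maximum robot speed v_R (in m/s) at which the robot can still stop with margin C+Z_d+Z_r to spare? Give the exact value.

v_R_max = 37/20 m/s = 1.8500 m/s

quadratic (5/12)·v² + (29/30)·v + (-5143/1600) = 0
  disc = (29/30)² − 4·(5/12)·(-5143/1600) = 90601/14400 ; √disc = 301/120
  v_R = (−(29/30) + 301/120) / (2·(5/12)) = 37/20 m/s
check:
braking lasts T_s = (37/20)/(6/5) = 1.5417 s
robot covers v_R·T_r = 1.8500·0.3000 = 0.5550 m before braking
braking distance = 1.8500²/(2·1.2000) = 1.4260 m
human over T_r+T_s: 0.8000·(0.3000+1.5417) = 1.4733 m
residual clearance needed = 0.1500+0.0150+0.0500 = 0.2150 m
sum ≈ 0.5550+1.4260+1.4733+0.2150 ≈ 3.6694 m = S ✓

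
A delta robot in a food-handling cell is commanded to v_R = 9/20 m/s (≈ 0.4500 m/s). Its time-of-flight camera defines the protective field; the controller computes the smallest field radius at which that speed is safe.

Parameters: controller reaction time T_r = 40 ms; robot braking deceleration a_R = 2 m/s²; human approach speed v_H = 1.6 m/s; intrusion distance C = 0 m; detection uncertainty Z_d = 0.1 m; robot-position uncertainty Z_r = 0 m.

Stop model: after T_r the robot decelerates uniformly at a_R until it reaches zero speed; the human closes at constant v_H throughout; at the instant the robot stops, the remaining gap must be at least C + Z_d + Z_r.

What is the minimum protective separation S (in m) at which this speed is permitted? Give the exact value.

S_min = 4741/8000 m = 0.5926 m

stop time T_s = (9/20)/2 = 0.2250 s
reaction-phase robot travel = 0.4500·0.0400 = 0.0180 m
robot under decel: 0.4500²/(2·2.0000) = 0.0506 m
human closes 1.6000·0.2650 = 0.4240 m
residual clearance needed = 0.0000+0.1000+0.0000 = 0.1000 m
S_min ≈ 0.0180+0.0506+0.4240+0.1000  ⇒  S_min = 4741/8000 m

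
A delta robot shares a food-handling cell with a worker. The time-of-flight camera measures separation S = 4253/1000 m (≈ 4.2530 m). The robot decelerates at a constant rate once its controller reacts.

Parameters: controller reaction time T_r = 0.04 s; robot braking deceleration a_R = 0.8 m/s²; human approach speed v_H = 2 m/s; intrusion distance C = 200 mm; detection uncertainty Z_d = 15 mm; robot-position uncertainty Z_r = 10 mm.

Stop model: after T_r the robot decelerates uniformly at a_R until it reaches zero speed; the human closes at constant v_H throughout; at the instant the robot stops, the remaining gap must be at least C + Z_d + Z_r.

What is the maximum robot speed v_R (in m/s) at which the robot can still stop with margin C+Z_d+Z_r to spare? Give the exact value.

v_R_max = 6/5 m/s = 1.2000 m/s

at the boundary: (5/8)·v² + (127/50)·v + (-987/250) = 0
  disc = (127/50)² − 4·(5/8)·(-987/250) = 10201/625 ; √disc = 101/25
  v_R = (−(127/50) + 101/25) / (2·(5/8)) = 6/5 m/s
check:
stop time T_s = (6/5)/(4/5) = 1.5000 s
robot in T_r: 1.2000·0.0400 = 0.0480 m
robot covers 1.2000·1.5000 − ½·0.8000·1.5000² = 0.9000 m while stopping
human over T_r+T_s: 2.0000·(0.0400+1.5000) = 3.0800 m
margins: 0.2000+0.0150+0.0100 = 0.2250 m
sum ≈ 0.0480+0.9000+3.0800+0.2250 ≈ 4.2530 m = S ✓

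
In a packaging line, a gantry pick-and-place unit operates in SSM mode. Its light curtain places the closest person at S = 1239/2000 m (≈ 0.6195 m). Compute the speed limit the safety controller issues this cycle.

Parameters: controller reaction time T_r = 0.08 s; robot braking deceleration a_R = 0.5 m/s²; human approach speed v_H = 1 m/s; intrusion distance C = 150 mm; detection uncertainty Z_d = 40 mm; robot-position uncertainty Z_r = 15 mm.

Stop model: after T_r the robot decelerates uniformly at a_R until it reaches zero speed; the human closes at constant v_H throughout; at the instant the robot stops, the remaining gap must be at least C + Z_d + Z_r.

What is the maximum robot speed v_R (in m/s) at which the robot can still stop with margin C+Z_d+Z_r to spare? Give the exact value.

v_R_max = 3/20 m/s = 0.1500 m/s

quadratic (1)·v² + (52/25)·v + (-669/2000) = 0
  disc = (52/25)² − 4·(1)·(-669/2000) = 14161/2500 ; √disc = 119/50
  v_R = (−(52/25) + 119/50) / (2·(1)) = 3/20 m/s
check:
T_s = v_R/a_R = (3/20)/(1/2) = 0.3000 s
robot covers v_R·T_r = 0.1500·0.0800 = 0.0120 m before braking
robot under decel: 0.1500²/(2·0.5000) = 0.0225 m
person approaches 1.0000·(0.0800+0.3000) = 0.3800 m
C+Z_d+Z_r = 0.1500+0.0400+0.0150 = 0.2050 m
sum ≈ 0.0120+0.0225+0.3800+0.2050 ≈ 0.6195 m = S ✓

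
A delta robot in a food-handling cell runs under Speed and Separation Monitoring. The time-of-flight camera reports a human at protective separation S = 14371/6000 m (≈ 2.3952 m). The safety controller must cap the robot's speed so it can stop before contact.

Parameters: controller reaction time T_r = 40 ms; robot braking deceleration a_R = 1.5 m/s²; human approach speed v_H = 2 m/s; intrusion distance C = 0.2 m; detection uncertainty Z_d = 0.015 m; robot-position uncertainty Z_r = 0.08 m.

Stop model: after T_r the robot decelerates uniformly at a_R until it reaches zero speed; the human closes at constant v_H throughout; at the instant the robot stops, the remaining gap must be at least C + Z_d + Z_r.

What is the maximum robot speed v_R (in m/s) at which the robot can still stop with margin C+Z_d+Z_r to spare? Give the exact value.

quadratic (1/3)·v² + (103/75)·v + (-12121/6000) = 0
  disc = (103/75)² − 4·(1/3)·(-12121/6000) = 11449/2500 ; √disc = 107/50
  v_R = (−(103/75) + 107/50) / (2·(1/3)) = 23/20 m/s
check:
T_s = v_R/a_R = (23/20)/(3/2) = 0.7667 s
robot covers v_R·T_r = 1.1500·0.0400 = 0.0460 m before braking
braking distance = 1.1500²/(2·1.5000) = 0.4408 m
person approaches 2.0000·(0.0400+0.7667) = 1.6133 m
residual clearance needed = 0.2000+0.0150+0.0800 = 0.2950 m
sum ≈ 0.0460+0.4408+1.6133+0.2950 ≈ 2.3952 m = S ✓

v_R_max = 23/20 m/s = 1.1500 m/s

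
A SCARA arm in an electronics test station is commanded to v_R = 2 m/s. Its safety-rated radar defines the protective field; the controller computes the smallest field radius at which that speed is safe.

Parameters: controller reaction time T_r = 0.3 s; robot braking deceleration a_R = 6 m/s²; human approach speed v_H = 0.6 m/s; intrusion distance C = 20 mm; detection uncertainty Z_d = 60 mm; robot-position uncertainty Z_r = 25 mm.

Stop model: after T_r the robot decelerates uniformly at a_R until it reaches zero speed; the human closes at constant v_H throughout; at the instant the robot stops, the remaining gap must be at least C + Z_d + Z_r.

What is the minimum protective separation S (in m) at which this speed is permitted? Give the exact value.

S_min = 851/600 m = 1.4183 m

braking lasts T_s = 2/6 = 0.3333 s
reaction-phase robot travel = 2.0000·0.3000 = 0.6000 m
robot under decel: 2.0000²/(2·6.0000) = 0.3333 m
person approaches 0.6000·(0.3000+0.3333) = 0.3800 m
C+Z_d+Z_r = 0.0200+0.0600+0.0250 = 0.1050 m
S_min ≈ 0.6000+0.3333+0.3800+0.1050  ⇒  S_min = 851/600 m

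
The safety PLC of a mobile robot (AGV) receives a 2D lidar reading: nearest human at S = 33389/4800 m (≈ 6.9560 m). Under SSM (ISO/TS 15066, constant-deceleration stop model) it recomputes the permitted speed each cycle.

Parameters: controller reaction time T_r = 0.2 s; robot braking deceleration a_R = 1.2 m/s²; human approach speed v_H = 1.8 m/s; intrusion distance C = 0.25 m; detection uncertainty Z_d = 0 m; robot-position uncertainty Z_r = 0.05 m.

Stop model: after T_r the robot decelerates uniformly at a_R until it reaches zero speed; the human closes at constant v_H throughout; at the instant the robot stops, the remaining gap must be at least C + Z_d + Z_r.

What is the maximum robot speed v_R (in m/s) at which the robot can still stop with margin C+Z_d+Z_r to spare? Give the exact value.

v_R_max = 47/20 m/s = 2.3500 m/s

collect terms ⇒ (5/12)·v_R² + (17/10)·v_R + (-30221/4800) = 0
  disc = (17/10)² − 4·(5/12)·(-30221/4800) = 192721/14400 ; √disc = 439/120
  v_R = (−(17/10) + 439/120) / (2·(5/12)) = 47/20 m/s
check:
stop time T_s = (47/20)/(6/5) = 1.9583 s
robot covers v_R·T_r = 2.3500·0.2000 = 0.4700 m before braking
braking distance = 2.3500²/(2·1.2000) = 2.3010 m
human over T_r+T_s: 1.8000·(0.2000+1.9583) = 3.8850 m
C+Z_d+Z_r = 0.2500+0.0000+0.0500 = 0.3000 m
sum ≈ 0.4700+2.3010+3.8850+0.3000 ≈ 6.9560 m = S ✓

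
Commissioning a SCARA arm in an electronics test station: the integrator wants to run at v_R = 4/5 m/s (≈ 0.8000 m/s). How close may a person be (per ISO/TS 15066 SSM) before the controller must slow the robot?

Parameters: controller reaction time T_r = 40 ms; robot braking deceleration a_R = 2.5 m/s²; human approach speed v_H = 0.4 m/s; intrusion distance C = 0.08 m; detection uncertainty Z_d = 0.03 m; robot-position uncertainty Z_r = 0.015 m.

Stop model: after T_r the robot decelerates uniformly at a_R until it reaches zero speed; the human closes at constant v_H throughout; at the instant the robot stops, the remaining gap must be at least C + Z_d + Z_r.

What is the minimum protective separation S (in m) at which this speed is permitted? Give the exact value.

S_min = 429/1000 m = 0.4290 m

T_s = v_R/a_R = (4/5)/(5/2) = 0.3200 s
reaction-phase robot travel = 0.8000·0.0400 = 0.0320 m
braking distance = 0.8000²/(2·2.5000) = 0.1280 m
human closes 0.4000·0.3600 = 0.1440 m
margins: 0.0800+0.0300+0.0150 = 0.1250 m
S_min ≈ 0.0320+0.1280+0.1440+0.1250  ⇒  S_min = 429/1000 m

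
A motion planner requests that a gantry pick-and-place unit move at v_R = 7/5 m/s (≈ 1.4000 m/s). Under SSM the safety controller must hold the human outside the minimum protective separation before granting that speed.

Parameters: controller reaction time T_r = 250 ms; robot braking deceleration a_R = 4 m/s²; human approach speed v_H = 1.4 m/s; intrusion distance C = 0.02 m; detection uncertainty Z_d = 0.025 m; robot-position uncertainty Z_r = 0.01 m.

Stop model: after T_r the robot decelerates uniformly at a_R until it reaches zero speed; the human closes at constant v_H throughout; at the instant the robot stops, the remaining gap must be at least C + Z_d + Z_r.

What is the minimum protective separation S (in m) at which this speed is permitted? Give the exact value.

S_min = 149/100 m = 1.4900 m

T_s = v_R/a_R = (7/5)/4 = 0.3500 s
reaction-phase robot travel = 1.4000·0.2500 = 0.3500 m
robot under decel: 1.4000²/(2·4.0000) = 0.2450 m
human closes 1.4000·0.6000 = 0.8400 m
margins: 0.0200+0.0250+0.0100 = 0.0550 m
S_min ≈ 0.3500+0.2450+0.8400+0.0550  ⇒  S_min = 149/100 m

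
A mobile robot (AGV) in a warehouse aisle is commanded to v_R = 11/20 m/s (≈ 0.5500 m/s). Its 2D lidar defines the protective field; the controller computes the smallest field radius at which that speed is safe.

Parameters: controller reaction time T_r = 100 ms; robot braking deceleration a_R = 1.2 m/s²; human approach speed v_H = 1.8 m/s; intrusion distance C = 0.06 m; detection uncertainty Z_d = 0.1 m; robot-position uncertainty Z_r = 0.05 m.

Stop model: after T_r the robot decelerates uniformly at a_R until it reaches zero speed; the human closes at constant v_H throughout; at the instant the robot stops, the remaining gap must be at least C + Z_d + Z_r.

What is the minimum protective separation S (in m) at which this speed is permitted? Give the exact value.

S_min = 6701/4800 m = 1.3960 m

braking lasts T_s = (11/20)/(6/5) = 0.4583 s
reaction-phase robot travel = 0.5500·0.1000 = 0.0550 m
braking distance = 0.5500²/(2·1.2000) = 0.1260 m
human over T_r+T_s: 1.8000·(0.1000+0.4583) = 1.0050 m
margins: 0.0600+0.1000+0.0500 = 0.2100 m
S_min ≈ 0.0550+0.1260+1.0050+0.2100  ⇒  S_min = 6701/4800 m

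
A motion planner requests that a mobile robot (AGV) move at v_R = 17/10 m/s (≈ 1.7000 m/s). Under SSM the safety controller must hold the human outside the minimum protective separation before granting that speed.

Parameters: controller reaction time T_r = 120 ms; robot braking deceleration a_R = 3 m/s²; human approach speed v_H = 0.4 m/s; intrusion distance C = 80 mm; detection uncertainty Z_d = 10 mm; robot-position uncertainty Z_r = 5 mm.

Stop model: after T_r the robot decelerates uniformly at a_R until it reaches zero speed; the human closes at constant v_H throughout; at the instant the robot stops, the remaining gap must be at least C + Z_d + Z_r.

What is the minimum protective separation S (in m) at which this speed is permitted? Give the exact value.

stop time T_s = (17/10)/3 = 0.5667 s
robot covers v_R·T_r = 1.7000·0.1200 = 0.2040 m before braking
robot under decel: 1.7000²/(2·3.0000) = 0.4817 m
human closes 0.4000·0.6867 = 0.2747 m
C+Z_d+Z_r = 0.0800+0.0100+0.0050 = 0.0950 m
S_min ≈ 0.2040+0.4817+0.2747+0.0950  ⇒  S_min = 1583/1500 m

S_min = 1583/1500 m = 1.0553 m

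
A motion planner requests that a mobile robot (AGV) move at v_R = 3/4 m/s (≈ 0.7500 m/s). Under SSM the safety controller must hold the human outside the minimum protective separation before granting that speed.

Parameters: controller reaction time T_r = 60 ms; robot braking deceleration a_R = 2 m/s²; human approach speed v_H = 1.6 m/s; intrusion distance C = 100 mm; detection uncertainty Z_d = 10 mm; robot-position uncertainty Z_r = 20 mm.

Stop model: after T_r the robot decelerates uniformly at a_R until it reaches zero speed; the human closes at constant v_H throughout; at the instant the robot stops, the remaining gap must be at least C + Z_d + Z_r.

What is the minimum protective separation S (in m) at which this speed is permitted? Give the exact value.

S_min = 8093/8000 m = 1.0116 m

braking lasts T_s = (3/4)/2 = 0.3750 s
robot covers v_R·T_r = 0.7500·0.0600 = 0.0450 m before braking
robot covers 0.7500·0.3750 − ½·2.0000·0.3750² = 0.1406 m while stopping
human closes 1.6000·0.4350 = 0.6960 m
residual clearance needed = 0.1000+0.0100+0.0200 = 0.1300 m
S_min ≈ 0.0450+0.1406+0.6960+0.1300  ⇒  S_min = 8093/8000 m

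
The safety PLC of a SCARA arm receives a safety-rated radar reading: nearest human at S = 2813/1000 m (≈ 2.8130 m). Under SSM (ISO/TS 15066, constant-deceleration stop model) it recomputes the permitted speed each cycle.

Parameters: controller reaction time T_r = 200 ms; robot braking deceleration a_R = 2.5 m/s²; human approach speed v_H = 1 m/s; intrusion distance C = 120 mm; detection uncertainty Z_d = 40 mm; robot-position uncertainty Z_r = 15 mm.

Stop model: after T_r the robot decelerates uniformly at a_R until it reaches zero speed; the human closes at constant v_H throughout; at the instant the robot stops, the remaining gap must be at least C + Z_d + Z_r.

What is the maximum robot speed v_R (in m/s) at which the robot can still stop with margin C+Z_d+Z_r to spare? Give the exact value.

v_R_max = 23/10 m/s = 2.3000 m/s

quadratic (1/5)·v² + (3/5)·v + (-1219/500) = 0
  disc = (3/5)² − 4·(1/5)·(-1219/500) = 1444/625 ; √disc = 38/25
  v_R = (−(3/5) + 38/25) / (2·(1/5)) = 23/10 m/s
check:
T_s = v_R/a_R = (23/10)/(5/2) = 0.9200 s
reaction-phase robot travel = 2.3000·0.2000 = 0.4600 m
robot under decel: 2.3000²/(2·2.5000) = 1.0580 m
person approaches 1.0000·(0.2000+0.9200) = 1.1200 m
residual clearance needed = 0.1200+0.0400+0.0150 = 0.1750 m
sum ≈ 0.4600+1.0580+1.1200+0.1750 ≈ 2.8130 m = S ✓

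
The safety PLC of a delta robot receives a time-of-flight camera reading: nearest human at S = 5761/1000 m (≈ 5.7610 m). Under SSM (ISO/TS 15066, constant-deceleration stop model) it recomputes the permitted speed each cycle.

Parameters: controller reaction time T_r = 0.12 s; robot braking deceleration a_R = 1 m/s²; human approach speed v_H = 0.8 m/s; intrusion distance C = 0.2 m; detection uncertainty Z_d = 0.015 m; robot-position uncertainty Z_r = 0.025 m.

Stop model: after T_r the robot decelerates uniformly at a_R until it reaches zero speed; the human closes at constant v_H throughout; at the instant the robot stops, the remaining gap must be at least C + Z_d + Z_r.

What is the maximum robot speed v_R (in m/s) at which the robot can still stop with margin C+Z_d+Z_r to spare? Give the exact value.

at the boundary: (1/2)·v² + (23/25)·v + (-217/40) = 0
  disc = (23/25)² − 4·(1/2)·(-217/40) = 29241/2500 ; √disc = 171/50
  v_R = (−(23/25) + 171/50) / (2·(1/2)) = 5/2 m/s
check:
T_s = v_R/a_R = (5/2)/1 = 2.5000 s
robot in T_r: 2.5000·0.1200 = 0.3000 m
robot covers 2.5000·2.5000 − ½·1.0000·2.5000² = 3.1250 m while stopping
person approaches 0.8000·(0.1200+2.5000) = 2.0960 m
C+Z_d+Z_r = 0.2000+0.0150+0.0250 = 0.2400 m
sum ≈ 0.3000+3.1250+2.0960+0.2400 ≈ 5.7610 m = S ✓

v_R_max = 5/2 m/s = 2.5000 m/s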